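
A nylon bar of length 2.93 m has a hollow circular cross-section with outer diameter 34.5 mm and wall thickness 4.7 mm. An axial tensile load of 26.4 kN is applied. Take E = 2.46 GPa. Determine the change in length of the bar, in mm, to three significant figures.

A = 440 mm².
δ_mech = NL/(AE) = 26400·2930/(440·2460) = 71.46 mm.

71.5 mm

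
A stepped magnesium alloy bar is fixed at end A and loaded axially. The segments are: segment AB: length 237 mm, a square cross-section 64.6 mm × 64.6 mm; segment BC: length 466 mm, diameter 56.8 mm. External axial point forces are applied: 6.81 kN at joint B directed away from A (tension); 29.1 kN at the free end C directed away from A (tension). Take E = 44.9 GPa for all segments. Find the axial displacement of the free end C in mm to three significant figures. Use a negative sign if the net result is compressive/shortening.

0.165 mm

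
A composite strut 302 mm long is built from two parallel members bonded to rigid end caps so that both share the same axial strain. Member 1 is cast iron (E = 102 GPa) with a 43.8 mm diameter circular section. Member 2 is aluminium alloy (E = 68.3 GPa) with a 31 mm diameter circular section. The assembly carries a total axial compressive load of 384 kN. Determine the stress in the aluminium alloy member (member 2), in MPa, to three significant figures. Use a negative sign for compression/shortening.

A_1 = 1507 mm².
A_2 = 754.8 mm².
Equal strain + equilibrium ⇒ each member carries load in proportion to AE: A₁E₁ = 153700000 N, A₂E₂ = 51550000 N, ΣAE = 205200000 N.
σ₂ = P·E₂/ΣAE = -384000·68300/205200000 = -127.8 MPa.

-128 MPa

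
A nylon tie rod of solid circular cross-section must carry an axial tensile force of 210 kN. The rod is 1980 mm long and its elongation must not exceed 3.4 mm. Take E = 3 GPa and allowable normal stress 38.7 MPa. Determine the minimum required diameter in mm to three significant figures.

Required area A ≥ P/σ_allow = 210000/38.7 = 5426 mm².
For a solid circular section, d ≥ √(4A/π) = 83.12 mm.
Elongation limit: A ≥ PL/(Eδ_allow) = 210000·1980/(3000·3.4) = 40760 mm² ⇒ d ≥ 227.8 mm.
The elongation limit governs.

228 mm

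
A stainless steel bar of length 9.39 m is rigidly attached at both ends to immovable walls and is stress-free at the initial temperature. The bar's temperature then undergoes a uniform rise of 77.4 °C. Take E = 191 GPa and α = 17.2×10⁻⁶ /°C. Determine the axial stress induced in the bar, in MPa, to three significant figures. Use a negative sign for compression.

Free thermal expansion αLΔT = 17.2e-6 · 9390 · 77.4 = 12.5 mm.
The walls impose strain ε = −(12.5)/9390 = -1.3313e-03; σ = Eε = 191000 · -1.3313e-03 = -254.3 MPa.

-254 MPa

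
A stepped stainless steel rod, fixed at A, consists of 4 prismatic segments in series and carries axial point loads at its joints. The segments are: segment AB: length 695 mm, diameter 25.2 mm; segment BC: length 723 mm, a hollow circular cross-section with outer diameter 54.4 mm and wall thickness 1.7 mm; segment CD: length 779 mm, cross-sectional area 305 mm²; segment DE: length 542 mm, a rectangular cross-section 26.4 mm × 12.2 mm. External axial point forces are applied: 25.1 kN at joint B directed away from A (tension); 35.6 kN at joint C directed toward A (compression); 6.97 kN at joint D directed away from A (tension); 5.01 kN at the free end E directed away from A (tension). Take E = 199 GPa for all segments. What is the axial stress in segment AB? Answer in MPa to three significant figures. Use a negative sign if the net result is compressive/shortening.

Internal axial forces (sectioning from the free end, tension +): N_DE = 5.01 kN, N_CD = 11.98 kN, N_BC = -23.62 kN, N_AB = 1.48 kN.
A_AB = 498.8 mm².
σ_AB = N_AB/A_AB = 1480/498.8 = 2.967 MPa.

2.97 MPa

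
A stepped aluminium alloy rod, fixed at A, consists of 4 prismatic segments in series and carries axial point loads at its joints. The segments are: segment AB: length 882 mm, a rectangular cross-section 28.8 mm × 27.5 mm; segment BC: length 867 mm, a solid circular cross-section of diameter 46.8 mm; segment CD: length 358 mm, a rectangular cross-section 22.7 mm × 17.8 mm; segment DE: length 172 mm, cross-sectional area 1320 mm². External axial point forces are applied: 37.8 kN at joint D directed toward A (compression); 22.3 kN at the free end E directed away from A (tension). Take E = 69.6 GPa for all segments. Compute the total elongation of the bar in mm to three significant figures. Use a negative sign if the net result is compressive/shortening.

-0.516 mm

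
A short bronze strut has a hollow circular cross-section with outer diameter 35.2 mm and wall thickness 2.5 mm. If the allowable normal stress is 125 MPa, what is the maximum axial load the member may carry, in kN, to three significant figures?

32.1 kN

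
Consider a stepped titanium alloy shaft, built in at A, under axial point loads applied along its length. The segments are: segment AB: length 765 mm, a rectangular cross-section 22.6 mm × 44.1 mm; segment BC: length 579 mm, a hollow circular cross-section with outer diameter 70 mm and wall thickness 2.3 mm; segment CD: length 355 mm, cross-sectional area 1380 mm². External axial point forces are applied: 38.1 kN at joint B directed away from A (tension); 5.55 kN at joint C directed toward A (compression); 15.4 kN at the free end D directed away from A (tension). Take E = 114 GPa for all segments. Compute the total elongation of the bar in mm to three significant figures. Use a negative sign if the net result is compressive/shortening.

0.460 mm

Internal axial forces (sectioning from the free end, tension +): N_CD = 15.4 kN, N_BC = 9.85 kN, N_AB = 47.95 kN.
A_AB = 996.7 mm².
A_BC = 489.2 mm².
δ_AB = 47950·765/(996.7·114000) = 0.3228 mm
δ_BC = 9850·579/(489.2·114000) = 0.1023 mm
δ_CD = 15400·355/(1380·114000) = 0.03475 mm
δ = Σδ_i = 0.4599 mm.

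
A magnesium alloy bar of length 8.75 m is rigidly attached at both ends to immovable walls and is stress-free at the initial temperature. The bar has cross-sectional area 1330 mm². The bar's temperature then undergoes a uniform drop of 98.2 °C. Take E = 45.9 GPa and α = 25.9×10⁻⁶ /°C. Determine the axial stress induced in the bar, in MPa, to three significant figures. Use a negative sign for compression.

117 MPa

Free thermal expansion αLΔT = 25.9e-6 · 8750 · -98.2 = -22.25 mm.
The walls impose strain ε = −(-22.25)/8750 = 2.5434e-03; σ = Eε = 45900 · 2.5434e-03 = 116.7 MPa.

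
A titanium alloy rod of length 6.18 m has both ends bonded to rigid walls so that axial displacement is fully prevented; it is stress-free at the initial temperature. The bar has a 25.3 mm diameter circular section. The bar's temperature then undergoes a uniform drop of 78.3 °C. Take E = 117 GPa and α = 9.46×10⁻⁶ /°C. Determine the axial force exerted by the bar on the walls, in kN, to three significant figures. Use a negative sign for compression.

43.6 kN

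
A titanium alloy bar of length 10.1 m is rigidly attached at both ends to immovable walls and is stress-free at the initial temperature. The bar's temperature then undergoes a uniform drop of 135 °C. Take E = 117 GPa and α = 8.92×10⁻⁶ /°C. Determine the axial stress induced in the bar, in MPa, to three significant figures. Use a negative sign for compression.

141 MPa

Free thermal expansion αLΔT = 8.92e-6 · 10100 · -135 = -12.16 mm.
The walls impose strain ε = −(-12.16)/10100 = 1.2042e-03; σ = Eε = 117000 · 1.2042e-03 = 140.9 MPa.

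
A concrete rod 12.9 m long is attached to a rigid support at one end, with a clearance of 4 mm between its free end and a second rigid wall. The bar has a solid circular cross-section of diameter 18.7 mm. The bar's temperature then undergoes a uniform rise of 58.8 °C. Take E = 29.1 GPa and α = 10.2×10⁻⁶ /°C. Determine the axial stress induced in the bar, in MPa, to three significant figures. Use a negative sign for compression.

-8.43 MPa

Free thermal expansion αLΔT = 10.2e-6 · 12900 · 58.8 = 7.737 mm.
The walls engage after the gap closes; constrained expansion = 7.737 − 4 = 3.737 mm.
The walls impose strain ε = −(3.737)/12900 = -2.8968e-04; σ = Eε = 29100 · -2.8968e-04 = -8.43 MPa.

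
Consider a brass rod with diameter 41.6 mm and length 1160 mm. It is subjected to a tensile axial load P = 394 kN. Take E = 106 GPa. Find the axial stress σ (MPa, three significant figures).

290 MPa

A = 1359 mm².
σ = N/A = 394000/1359 = 289.9 MPa.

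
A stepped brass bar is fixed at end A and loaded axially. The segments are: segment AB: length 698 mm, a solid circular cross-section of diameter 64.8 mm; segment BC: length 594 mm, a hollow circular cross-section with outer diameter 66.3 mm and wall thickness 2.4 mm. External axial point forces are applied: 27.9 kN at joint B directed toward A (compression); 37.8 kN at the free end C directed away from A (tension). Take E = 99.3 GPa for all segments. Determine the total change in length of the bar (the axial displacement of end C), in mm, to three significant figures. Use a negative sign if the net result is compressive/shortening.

Internal axial forces (sectioning from the free end, tension +): N_BC = 37.8 kN, N_AB = 9.9 kN.
A_AB = 3298 mm².
A_BC = 481.8 mm².
δ_AB = 9900·698/(3298·99300) = 0.0211 mm
δ_BC = 37800·594/(481.8·99300) = 0.4693 mm
δ = Σδ_i = 0.4904 mm.

0.490 mm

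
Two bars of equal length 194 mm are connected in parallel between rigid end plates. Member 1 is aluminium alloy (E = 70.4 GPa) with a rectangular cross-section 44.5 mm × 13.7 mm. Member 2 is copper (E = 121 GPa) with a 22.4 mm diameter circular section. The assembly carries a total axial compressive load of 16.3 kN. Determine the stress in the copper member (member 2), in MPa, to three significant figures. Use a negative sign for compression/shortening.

A_1 = 609.6 mm².
A_2 = 394.1 mm².
Equal strain + equilibrium ⇒ each member carries load in proportion to AE: A₁E₁ = 42920000 N, A₂E₂ = 47680000 N, ΣAE = 90600000 N.
σ₂ = P·E₂/ΣAE = -16300·121000/90600000 = -21.77 MPa.

-21.8 MPa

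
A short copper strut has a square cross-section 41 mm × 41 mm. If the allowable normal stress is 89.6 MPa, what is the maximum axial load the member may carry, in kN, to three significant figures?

A = 1681 mm².
P_max = σ_allow · A = 89.6 · 1681 = 150600 N = 150.6 kN.

151 kN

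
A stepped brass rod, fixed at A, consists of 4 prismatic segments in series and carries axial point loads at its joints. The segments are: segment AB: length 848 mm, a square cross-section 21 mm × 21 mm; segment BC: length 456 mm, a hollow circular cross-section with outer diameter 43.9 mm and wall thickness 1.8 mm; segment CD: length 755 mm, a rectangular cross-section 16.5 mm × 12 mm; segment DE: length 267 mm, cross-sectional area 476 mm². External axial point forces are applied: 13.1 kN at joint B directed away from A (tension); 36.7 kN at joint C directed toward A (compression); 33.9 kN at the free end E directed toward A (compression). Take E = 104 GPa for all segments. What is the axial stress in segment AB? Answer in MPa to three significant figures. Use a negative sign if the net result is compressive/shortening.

-130 MPa

Internal axial forces (sectioning from the free end, tension +): N_DE = -33.9 kN, N_CD = -33.9 kN, N_BC = -70.6 kN, N_AB = -57.5 kN.
A_AB = 441 mm².
σ_AB = N_AB/A_AB = -57500/441 = -130.4 MPa.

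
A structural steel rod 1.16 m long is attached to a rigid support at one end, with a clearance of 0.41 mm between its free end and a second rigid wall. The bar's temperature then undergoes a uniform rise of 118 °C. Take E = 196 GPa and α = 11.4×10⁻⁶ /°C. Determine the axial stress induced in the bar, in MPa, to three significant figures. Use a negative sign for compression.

-194 MPa

Free thermal expansion αLΔT = 11.4e-6 · 1160 · 118 = 1.56 mm.
The walls engage after the gap closes; constrained expansion = 1.56 − 0.41 = 1.15 mm.
The walls impose strain ε = −(1.15)/1160 = -9.9175e-04; σ = Eε = 196000 · -9.9175e-04 = -194.4 MPa.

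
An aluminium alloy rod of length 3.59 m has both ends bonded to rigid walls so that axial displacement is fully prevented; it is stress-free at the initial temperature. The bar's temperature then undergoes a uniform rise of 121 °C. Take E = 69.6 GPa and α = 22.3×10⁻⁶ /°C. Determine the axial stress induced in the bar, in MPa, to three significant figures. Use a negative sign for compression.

-188 MPa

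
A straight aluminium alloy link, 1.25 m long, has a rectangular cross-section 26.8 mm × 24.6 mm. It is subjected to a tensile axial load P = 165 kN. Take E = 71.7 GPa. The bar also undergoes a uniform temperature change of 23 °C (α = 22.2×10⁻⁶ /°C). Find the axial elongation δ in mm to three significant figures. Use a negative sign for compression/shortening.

5.00 mm

A = 659.3 mm².
δ_mech = NL/(AE) = 165000·1250/(659.3·71700) = 4.363 mm.
δ_thermal = αLΔT = 22.2e-6·1250·23 = 0.6382 mm.
δ = δ_mech + δ_thermal = 5.001 mm.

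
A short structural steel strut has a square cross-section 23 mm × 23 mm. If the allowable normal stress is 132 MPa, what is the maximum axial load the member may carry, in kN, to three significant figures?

69.8 kN

A = 529 mm².
P_max = σ_allow · A = 132 · 529 = 69830 N = 69.83 kN.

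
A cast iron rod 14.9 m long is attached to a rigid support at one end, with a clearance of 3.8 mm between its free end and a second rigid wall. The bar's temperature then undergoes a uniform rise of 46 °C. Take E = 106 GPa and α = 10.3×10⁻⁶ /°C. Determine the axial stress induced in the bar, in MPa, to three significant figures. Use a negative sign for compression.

-23.2 MPa

Free thermal expansion αLΔT = 10.3e-6 · 14900 · 46 = 7.06 mm.
The walls engage after the gap closes; constrained expansion = 7.06 − 3.8 = 3.26 mm.
The walls impose strain ε = −(3.26)/14900 = -2.1877e-04; σ = Eε = 106000 · -2.1877e-04 = -23.19 MPa.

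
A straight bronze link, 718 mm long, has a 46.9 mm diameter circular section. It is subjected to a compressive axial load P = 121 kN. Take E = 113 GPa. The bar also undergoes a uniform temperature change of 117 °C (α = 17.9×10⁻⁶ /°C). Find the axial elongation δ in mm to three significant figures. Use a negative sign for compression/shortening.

A = 1728 mm².
δ_mech = NL/(AE) = -121000·718/(1728·113000) = -0.445 mm.
δ_thermal = αLΔT = 17.9e-6·718·117 = 1.504 mm.
δ = δ_mech + δ_thermal = 1.059 mm.

1.06 mm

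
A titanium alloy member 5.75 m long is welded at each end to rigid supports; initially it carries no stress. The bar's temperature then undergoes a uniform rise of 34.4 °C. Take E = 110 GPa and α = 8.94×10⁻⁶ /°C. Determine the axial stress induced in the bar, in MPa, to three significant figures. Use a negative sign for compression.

-33.8 MPa

Free thermal expansion αLΔT = 8.94e-6 · 5750 · 34.4 = 1.768 mm.
The walls impose strain ε = −(1.768)/5750 = -3.0754e-04; σ = Eε = 110000 · -3.0754e-04 = -33.83 MPa.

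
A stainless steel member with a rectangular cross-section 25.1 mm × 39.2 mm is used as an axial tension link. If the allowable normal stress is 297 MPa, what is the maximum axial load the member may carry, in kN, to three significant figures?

A = 983.9 mm².
P_max = σ_allow · A = 297 · 983.9 = 292200 N = 292.2 kN.

292 kN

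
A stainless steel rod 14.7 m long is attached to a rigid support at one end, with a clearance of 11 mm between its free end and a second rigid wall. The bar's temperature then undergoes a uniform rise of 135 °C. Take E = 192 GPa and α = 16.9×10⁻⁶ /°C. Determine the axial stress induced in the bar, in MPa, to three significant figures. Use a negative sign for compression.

-294 MPa

Free thermal expansion αLΔT = 16.9e-6 · 14700 · 135 = 33.54 mm.
The walls engage after the gap closes; constrained expansion = 33.54 − 11 = 22.54 mm.
The walls impose strain ε = −(22.54)/14700 = -1.5332e-03; σ = Eε = 192000 · -1.5332e-03 = -294.4 MPa.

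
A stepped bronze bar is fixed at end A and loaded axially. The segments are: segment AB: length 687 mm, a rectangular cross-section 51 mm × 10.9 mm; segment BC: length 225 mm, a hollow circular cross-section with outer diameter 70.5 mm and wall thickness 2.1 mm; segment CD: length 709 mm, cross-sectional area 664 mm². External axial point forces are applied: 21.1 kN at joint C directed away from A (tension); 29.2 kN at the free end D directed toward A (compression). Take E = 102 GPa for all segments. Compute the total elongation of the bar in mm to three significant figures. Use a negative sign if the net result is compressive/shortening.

Internal axial forces (sectioning from the free end, tension +): N_CD = -29.2 kN, N_BC = -8.1 kN, N_AB = -8.1 kN.
A_AB = 555.9 mm².
A_BC = 451.3 mm².
δ_AB = -8100·687/(555.9·102000) = -0.09814 mm
δ_BC = -8100·225/(451.3·102000) = -0.0396 mm
δ_CD = -29200·709/(664·102000) = -0.3057 mm
δ = Σδ_i = -0.4434 mm.

-0.443 mm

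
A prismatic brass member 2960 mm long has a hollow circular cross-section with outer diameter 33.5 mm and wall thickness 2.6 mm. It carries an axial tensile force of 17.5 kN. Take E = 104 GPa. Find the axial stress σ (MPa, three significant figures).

A = 252.4 mm².
σ = N/A = 17500/252.4 = 69.34 MPa.

69.3 MPa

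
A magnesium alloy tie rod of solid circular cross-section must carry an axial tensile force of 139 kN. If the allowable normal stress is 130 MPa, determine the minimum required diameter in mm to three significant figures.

Required area A ≥ P/σ_allow = 139000/130 = 1069 mm².
For a solid circular section, d ≥ √(4A/π) = 36.9 mm.

36.9 mm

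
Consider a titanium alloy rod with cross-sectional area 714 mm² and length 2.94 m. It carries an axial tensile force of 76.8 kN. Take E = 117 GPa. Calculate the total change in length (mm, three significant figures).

δ_mech = NL/(AE) = 76800·2940/(714·117000) = 2.703 mm.

2.70 mm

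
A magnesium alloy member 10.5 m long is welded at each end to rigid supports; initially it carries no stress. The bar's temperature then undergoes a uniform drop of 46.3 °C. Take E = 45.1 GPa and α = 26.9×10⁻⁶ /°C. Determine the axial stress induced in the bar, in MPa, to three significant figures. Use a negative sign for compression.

Free thermal expansion αLΔT = 26.9e-6 · 10500 · -46.3 = -13.08 mm.
The walls impose strain ε = −(-13.08)/10500 = 1.2455e-03; σ = Eε = 45100 · 1.2455e-03 = 56.17 MPa.

56.2 MPa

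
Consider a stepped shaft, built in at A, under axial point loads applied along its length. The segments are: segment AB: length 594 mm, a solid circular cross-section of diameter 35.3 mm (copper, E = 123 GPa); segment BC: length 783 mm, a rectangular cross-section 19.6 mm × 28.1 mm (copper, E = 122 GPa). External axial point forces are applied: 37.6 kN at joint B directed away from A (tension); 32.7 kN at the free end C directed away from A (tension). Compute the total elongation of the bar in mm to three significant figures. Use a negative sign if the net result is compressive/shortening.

Internal axial forces (sectioning from the free end, tension +): N_BC = 32.7 kN, N_AB = 70.3 kN.
A_AB = 978.7 mm².
A_BC = 550.8 mm².
δ_AB = 70300·594/(978.7·123000) = 0.3469 mm
δ_BC = 32700·783/(550.8·122000) = 0.3811 mm
δ = Σδ_i = 0.7279 mm.

0.728 mm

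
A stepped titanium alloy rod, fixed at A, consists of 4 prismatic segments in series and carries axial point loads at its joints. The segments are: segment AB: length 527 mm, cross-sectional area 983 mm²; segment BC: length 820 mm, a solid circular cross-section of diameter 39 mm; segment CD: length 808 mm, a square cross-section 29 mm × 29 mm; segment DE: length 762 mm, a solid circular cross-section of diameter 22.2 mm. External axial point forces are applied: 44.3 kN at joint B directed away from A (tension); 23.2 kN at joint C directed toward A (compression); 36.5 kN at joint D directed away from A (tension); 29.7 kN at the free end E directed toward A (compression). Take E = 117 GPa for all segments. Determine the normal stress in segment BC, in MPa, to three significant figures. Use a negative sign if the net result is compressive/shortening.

-13.7 MPa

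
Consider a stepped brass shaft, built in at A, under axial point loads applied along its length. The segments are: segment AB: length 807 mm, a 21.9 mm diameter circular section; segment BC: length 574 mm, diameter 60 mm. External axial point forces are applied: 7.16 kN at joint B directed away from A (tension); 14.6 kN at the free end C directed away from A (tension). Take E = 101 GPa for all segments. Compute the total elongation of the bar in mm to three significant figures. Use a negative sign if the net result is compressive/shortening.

0.491 mm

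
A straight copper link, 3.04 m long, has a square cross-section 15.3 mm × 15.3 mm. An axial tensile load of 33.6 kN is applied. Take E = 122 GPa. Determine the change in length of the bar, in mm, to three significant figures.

3.58 mm

A = 234.1 mm².
δ_mech = NL/(AE) = 33600·3040/(234.1·122000) = 3.577 mm.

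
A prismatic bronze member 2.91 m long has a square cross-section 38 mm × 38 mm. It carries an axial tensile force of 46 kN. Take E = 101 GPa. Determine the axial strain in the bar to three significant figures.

A = 1444 mm².
σ = N/A = 31.86 MPa; ε = σ/E = 31.86/101000 = 3.154e-04.

3.15e-04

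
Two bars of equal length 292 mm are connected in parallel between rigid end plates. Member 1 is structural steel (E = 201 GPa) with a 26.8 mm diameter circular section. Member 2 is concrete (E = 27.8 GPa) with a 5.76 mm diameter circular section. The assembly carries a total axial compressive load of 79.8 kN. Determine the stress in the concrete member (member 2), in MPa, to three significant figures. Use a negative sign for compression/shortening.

-19.4 MPa

A_1 = 564.1 mm².
A_2 = 26.06 mm².
Equal strain + equilibrium ⇒ each member carries load in proportion to AE: A₁E₁ = 113400000 N, A₂E₂ = 724400 N, ΣAE = 114100000 N.
σ₂ = P·E₂/ΣAE = -79800·27800/114100000 = -19.44 MPa.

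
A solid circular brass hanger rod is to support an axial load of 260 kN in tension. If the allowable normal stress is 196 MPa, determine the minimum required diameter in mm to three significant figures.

41.1 mm

Required area A ≥ P/σ_allow = 260000/196 = 1327 mm².
For a solid circular section, d ≥ √(4A/π) = 41.1 mm.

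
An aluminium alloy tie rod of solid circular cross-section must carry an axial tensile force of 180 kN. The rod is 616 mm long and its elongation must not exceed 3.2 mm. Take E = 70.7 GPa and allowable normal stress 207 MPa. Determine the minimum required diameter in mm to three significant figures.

Required area A ≥ P/σ_allow = 180000/207 = 869.6 mm².
For a solid circular section, d ≥ √(4A/π) = 33.27 mm.
Elongation limit: A ≥ PL/(Eδ_allow) = 180000·616/(70700·3.2) = 490.1 mm² ⇒ d ≥ 24.98 mm.
The stress limit governs.

33.3 mm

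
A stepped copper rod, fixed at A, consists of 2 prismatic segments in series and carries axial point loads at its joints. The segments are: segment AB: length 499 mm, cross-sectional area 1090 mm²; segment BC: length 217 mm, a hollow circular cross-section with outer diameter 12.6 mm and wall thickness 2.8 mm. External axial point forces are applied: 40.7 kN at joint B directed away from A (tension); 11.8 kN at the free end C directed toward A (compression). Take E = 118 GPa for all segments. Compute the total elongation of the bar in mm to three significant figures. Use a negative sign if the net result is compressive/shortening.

Internal axial forces (sectioning from the free end, tension +): N_BC = -11.8 kN, N_AB = 28.9 kN.
A_BC = 86.21 mm².
δ_AB = 28900·499/(1090·118000) = 0.1121 mm
δ_BC = -11800·217/(86.21·118000) = -0.2517 mm
δ = Σδ_i = -0.1396 mm.

-0.140 mm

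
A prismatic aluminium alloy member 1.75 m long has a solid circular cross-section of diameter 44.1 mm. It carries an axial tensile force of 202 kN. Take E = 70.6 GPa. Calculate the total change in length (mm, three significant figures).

3.28 mm

A = 1527 mm².
δ_mech = NL/(AE) = 202000·1750/(1527·70600) = 3.278 mm.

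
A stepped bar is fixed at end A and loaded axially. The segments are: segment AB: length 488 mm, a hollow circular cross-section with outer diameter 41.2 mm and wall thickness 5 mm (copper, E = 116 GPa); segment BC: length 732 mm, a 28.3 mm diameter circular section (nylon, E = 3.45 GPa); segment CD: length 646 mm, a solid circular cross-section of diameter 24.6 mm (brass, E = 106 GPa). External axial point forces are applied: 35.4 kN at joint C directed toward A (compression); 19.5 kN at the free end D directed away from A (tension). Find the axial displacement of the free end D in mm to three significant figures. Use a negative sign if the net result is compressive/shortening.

Internal axial forces (sectioning from the free end, tension +): N_CD = 19.5 kN, N_BC = -15.9 kN, N_AB = -15.9 kN.
A_AB = 568.6 mm².
A_BC = 629 mm².
A_CD = 475.3 mm².
δ_AB = -15900·488/(568.6·116000) = -0.1176 mm
δ_BC = -15900·732/(629·3450) = -5.363 mm
δ_CD = 19500·646/(475.3·106000) = 0.25 mm
δ = Σδ_i = -5.231 mm.

-5.23 mm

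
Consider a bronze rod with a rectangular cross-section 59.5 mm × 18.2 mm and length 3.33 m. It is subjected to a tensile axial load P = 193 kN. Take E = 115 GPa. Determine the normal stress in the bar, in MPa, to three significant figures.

A = 1083 mm².
σ = N/A = 193000/1083 = 178.2 MPa.

178 MPa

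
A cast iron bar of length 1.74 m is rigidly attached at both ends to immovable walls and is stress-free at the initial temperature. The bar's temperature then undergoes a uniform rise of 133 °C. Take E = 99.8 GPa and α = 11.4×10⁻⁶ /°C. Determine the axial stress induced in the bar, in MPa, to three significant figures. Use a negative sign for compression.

-151 MPa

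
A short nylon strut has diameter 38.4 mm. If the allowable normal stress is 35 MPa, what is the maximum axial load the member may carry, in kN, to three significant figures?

A = 1158 mm².
P_max = σ_allow · A = 35 · 1158 = 40530 N = 40.53 kN.

40.5 kN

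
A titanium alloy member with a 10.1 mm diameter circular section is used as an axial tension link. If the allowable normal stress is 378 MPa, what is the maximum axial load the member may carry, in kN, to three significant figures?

A = 80.12 mm².
P_max = σ_allow · A = 378 · 80.12 = 30280 N = 30.28 kN.

30.3 kN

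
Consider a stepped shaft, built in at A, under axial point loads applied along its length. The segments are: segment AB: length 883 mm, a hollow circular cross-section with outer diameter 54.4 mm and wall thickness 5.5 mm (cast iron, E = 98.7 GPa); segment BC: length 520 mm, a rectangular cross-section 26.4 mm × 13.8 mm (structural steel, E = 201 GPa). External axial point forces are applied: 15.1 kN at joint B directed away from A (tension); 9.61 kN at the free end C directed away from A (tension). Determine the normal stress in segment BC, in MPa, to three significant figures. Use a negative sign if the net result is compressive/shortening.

26.4 MPa

Internal axial forces (sectioning from the free end, tension +): N_BC = 9.61 kN, N_AB = 24.71 kN.
A_BC = 364.3 mm².
σ_BC = N_BC/A_BC = 9610/364.3 = 26.38 MPa.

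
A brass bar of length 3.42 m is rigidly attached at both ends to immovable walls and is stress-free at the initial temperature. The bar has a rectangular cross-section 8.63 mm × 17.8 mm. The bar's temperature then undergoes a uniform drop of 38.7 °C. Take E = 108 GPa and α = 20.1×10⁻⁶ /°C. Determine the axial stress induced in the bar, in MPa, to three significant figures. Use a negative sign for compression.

84.0 MPa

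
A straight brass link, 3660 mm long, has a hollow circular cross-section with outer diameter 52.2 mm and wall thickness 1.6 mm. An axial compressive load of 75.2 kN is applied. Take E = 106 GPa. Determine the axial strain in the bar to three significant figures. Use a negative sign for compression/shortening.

A = 254.3 mm².
σ = N/A = -295.7 MPa; ε = σ/E = -295.7/106000 = -2.789e-03.

-0.00279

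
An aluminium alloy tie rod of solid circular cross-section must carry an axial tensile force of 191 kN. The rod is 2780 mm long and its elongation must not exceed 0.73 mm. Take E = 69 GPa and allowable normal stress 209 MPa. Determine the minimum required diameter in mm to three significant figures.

Required area A ≥ P/σ_allow = 191000/209 = 913.9 mm².
For a solid circular section, d ≥ √(4A/π) = 34.11 mm.
Elongation limit: A ≥ PL/(Eδ_allow) = 191000·2780/(69000·0.73) = 10540 mm² ⇒ d ≥ 115.9 mm.
The elongation limit governs.

116 mm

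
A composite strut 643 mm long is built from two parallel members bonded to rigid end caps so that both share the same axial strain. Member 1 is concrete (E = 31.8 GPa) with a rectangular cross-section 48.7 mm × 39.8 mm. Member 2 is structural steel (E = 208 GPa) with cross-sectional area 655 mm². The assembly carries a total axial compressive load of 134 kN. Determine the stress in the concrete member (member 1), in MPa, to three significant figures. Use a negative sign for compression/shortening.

-21.5 MPa

A_1 = 1938 mm².
Equal strain + equilibrium ⇒ each member carries load in proportion to AE: A₁E₁ = 61640000 N, A₂E₂ = 136200000 N, ΣAE = 197900000 N.
σ₁ = P·E₁/ΣAE = -134000·31800/197900000 = -21.53 MPa.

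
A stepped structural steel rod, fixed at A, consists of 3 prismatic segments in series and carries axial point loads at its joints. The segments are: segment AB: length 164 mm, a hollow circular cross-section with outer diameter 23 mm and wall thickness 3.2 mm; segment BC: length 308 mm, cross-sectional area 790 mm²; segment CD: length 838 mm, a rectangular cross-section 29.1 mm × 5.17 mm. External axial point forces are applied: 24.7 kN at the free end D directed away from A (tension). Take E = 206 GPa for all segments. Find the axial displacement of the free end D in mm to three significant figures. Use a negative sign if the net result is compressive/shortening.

0.813 mm

Internal axial forces (sectioning from the free end, tension +): N_CD = 24.7 kN, N_BC = 24.7 kN, N_AB = 24.7 kN.
A_AB = 199.1 mm².
A_CD = 150.4 mm².
δ_AB = 24700·164/(199.1·206000) = 0.09879 mm
δ_BC = 24700·308/(790·206000) = 0.04675 mm
δ_CD = 24700·838/(150.4·206000) = 0.6679 mm
δ = Σδ_i = 0.8134 mm.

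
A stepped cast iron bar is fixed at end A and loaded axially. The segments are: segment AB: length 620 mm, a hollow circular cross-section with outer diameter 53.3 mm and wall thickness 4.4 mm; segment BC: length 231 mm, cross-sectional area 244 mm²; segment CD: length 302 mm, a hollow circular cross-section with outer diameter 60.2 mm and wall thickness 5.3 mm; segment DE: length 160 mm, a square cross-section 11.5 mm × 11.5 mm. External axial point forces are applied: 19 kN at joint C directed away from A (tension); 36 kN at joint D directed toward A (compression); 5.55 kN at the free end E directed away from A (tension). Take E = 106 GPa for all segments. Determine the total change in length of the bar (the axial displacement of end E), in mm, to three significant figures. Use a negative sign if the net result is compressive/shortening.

-0.233 mm

Internal axial forces (sectioning from the free end, tension +): N_DE = 5.55 kN, N_CD = -30.45 kN, N_BC = -11.45 kN, N_AB = -11.45 kN.
A_AB = 675.9 mm².
A_CD = 914.1 mm².
A_DE = 132.2 mm².
δ_AB = -11450·620/(675.9·106000) = -0.09908 mm
δ_BC = -11450·231/(244·106000) = -0.1023 mm
δ_CD = -30450·302/(914.1·106000) = -0.09491 mm
δ_DE = 5550·160/(132.2·106000) = 0.06334 mm
δ = Σδ_i = -0.2329 mm.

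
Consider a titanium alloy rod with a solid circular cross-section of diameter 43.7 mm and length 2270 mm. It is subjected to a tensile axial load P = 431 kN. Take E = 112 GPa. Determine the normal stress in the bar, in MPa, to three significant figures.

A = 1500 mm².
σ = N/A = 431000/1500 = 287.4 MPa.

287 MPa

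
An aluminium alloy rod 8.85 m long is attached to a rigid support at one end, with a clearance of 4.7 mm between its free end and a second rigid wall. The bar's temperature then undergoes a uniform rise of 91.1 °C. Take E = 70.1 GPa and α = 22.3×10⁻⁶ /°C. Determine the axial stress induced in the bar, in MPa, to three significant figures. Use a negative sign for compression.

Free thermal expansion αLΔT = 22.3e-6 · 8850 · 91.1 = 17.98 mm.
The walls engage after the gap closes; constrained expansion = 17.98 − 4.7 = 13.28 mm.
The walls impose strain ε = −(13.28)/8850 = -1.5005e-03; σ = Eε = 70100 · -1.5005e-03 = -105.2 MPa.

-105 MPa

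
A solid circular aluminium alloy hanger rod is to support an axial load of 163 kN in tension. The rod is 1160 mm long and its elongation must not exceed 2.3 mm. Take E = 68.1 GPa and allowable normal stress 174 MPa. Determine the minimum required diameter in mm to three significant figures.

Required area A ≥ P/σ_allow = 163000/174 = 936.8 mm².
For a solid circular section, d ≥ √(4A/π) = 34.54 mm.
Elongation limit: A ≥ PL/(Eδ_allow) = 163000·1160/(68100·2.3) = 1207 mm² ⇒ d ≥ 39.2 mm.
The elongation limit governs.

39.2 mm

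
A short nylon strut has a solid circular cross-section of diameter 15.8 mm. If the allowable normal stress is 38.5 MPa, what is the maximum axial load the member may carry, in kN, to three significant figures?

7.55 kN

A = 196.1 mm².
P_max = σ_allow · A = 38.5 · 196.1 = 7549 N = 7.549 kN.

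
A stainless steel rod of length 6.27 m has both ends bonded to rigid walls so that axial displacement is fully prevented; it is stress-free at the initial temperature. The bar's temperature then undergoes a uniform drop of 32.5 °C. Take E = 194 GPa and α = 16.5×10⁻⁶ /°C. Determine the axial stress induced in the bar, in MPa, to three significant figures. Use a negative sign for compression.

104 MPa

Free thermal expansion αLΔT = 16.5e-6 · 6270 · -32.5 = -3.362 mm.
The walls impose strain ε = −(-3.362)/6270 = 5.3625e-04; σ = Eε = 194000 · 5.3625e-04 = 104 MPa.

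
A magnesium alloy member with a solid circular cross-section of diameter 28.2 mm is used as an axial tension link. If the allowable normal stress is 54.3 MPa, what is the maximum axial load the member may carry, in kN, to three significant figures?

A = 624.6 mm².
P_max = σ_allow · A = 54.3 · 624.6 = 33910 N = 33.91 kN.

33.9 kN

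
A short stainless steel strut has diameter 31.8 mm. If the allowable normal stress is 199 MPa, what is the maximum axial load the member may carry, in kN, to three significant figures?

158 kN

A = 794.2 mm².
P_max = σ_allow · A = 199 · 794.2 = 158100 N = 158.1 kN.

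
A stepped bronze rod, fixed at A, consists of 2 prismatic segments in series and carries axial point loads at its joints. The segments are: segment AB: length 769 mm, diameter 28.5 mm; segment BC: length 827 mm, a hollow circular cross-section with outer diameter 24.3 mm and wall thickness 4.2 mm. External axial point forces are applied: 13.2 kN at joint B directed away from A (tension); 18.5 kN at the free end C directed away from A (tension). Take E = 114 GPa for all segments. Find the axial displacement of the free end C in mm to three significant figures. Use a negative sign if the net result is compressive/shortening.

0.841 mm

Internal axial forces (sectioning from the free end, tension +): N_BC = 18.5 kN, N_AB = 31.7 kN.
A_AB = 637.9 mm².
A_BC = 265.2 mm².
δ_AB = 31700·769/(637.9·114000) = 0.3352 mm
δ_BC = 18500·827/(265.2·114000) = 0.506 mm
δ = Σδ_i = 0.8412 mm.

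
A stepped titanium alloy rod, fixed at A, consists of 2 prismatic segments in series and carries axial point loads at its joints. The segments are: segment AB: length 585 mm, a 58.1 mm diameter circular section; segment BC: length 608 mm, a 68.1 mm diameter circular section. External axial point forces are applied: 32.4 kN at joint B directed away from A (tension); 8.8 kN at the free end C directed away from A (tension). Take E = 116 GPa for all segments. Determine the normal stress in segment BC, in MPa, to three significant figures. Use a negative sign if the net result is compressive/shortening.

2.42 MPa

Internal axial forces (sectioning from the free end, tension +): N_BC = 8.8 kN, N_AB = 41.2 kN.
A_BC = 3642 mm².
σ_BC = N_BC/A_BC = 8800/3642 = 2.416 MPa.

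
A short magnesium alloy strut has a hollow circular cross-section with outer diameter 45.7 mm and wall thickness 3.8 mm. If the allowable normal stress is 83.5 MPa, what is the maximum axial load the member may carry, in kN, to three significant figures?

A = 500.2 mm².
P_max = σ_allow · A = 83.5 · 500.2 = 41770 N = 41.77 kN.

41.8 kN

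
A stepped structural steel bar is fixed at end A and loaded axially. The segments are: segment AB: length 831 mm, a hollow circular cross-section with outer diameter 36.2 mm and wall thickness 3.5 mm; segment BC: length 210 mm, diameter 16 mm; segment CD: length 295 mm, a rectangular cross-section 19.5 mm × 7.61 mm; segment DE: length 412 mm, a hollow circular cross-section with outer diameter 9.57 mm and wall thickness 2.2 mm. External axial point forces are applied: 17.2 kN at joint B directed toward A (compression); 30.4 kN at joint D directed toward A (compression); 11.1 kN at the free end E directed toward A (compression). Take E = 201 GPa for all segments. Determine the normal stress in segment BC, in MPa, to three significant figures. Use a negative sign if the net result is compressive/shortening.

-206 MPa

Internal axial forces (sectioning from the free end, tension +): N_DE = -11.1 kN, N_CD = -41.5 kN, N_BC = -41.5 kN, N_AB = -58.7 kN.
A_BC = 201.1 mm².
σ_BC = N_BC/A_BC = -41500/201.1 = -206.4 MPa.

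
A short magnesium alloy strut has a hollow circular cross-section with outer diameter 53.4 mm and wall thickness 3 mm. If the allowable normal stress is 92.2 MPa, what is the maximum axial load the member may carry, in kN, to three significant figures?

43.8 kN

A = 475 mm².
P_max = σ_allow · A = 92.2 · 475 = 43800 N = 43.8 kN.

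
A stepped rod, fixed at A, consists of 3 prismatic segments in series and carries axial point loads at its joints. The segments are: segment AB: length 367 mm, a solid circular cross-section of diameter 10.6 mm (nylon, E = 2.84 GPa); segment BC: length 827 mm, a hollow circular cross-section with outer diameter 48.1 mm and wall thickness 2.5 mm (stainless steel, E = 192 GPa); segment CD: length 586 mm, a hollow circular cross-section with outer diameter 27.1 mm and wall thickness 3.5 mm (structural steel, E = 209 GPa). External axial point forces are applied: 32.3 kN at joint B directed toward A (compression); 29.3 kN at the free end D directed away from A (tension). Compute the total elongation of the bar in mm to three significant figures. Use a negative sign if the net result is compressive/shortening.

-3.72 mm

Internal axial forces (sectioning from the free end, tension +): N_CD = 29.3 kN, N_BC = 29.3 kN, N_AB = -3 kN.
A_AB = 88.25 mm².
A_BC = 358.1 mm².
A_CD = 259.5 mm².
δ_AB = -3000·367/(88.25·2840) = -4.393 mm
δ_BC = 29300·827/(358.1·192000) = 0.3524 mm
δ_CD = 29300·586/(259.5·209000) = 0.3166 mm
δ = Σδ_i = -3.724 mm.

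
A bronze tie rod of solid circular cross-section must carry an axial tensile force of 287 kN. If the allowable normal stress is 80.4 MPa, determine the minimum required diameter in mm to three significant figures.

67.4 mm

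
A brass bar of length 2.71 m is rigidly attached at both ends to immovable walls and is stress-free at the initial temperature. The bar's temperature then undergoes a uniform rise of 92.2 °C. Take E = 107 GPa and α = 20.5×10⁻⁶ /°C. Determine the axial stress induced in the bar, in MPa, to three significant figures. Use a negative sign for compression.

-202 MPa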